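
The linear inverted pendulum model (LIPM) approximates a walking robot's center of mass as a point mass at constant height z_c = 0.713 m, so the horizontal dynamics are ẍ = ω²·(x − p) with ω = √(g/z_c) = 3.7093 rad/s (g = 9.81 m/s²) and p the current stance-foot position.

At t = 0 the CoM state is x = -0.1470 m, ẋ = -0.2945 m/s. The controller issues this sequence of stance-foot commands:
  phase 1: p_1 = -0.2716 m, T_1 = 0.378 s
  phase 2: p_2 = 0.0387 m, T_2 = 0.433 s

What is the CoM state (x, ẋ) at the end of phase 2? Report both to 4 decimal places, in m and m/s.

phase 1: p=-0.2716, T=0.378, ωT=1.402115, cosh=2.154932, sinh=1.908856; start (x,ẋ)=(-0.147000, -0.294500) → end (x,ẋ)=(-0.154649, 0.247605)
phase 2: p=0.0387, T=0.433, ωT=1.606127, cosh=2.592068, sinh=2.391405; start (x,ẋ)=(-0.154649, 0.247605) → end (x,ẋ)=(-0.302842, -1.073282)

x = -0.3028, ẋ = -1.0733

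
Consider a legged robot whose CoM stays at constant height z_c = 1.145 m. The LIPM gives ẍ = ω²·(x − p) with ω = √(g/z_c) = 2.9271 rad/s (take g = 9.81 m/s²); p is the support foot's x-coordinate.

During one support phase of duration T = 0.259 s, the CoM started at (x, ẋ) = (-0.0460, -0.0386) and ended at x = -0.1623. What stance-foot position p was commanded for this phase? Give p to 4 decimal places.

p = 0.3034

ωT = 2.9271·0.259 = 0.758119; cosh(ωT) = 1.301402, sinh(ωT) = 0.832855
x(T) = p + (x₀−p)·cosh(ωT) + (ẋ₀/ω)·sinh(ωT) ⇒ p·(1 − cosh) = x(T) − x₀·cosh − (ẋ₀/ω)·sinh
numerator   = -0.1623 − (-0.0460)·1.301402 − (-0.0386/2.9271)·0.832855 = -0.091453
denominator = 1 − 1.301402 = -0.301402
p = -0.091453 / -0.301402 = 0.3034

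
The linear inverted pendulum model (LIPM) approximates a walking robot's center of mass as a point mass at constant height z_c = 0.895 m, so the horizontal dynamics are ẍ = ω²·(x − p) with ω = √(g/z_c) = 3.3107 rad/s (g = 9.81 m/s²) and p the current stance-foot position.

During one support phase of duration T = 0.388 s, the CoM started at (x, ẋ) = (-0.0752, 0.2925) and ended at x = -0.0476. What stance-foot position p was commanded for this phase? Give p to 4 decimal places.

p = 0.0516

ωT = 3.3107·0.388 = 1.284552; cosh(ωT) = 1.944911, sinh(ωT) = 1.668136
x(T) = p + (x₀−p)·cosh(ωT) + (ẋ₀/ω)·sinh(ωT) ⇒ p·(1 − cosh) = x(T) − x₀·cosh − (ẋ₀/ω)·sinh
numerator   = -0.0476 − (-0.0752)·1.944911 − (0.2925/3.3107)·1.668136 = -0.048722
denominator = 1 − 1.944911 = -0.944911
p = -0.048722 / -0.944911 = 0.0516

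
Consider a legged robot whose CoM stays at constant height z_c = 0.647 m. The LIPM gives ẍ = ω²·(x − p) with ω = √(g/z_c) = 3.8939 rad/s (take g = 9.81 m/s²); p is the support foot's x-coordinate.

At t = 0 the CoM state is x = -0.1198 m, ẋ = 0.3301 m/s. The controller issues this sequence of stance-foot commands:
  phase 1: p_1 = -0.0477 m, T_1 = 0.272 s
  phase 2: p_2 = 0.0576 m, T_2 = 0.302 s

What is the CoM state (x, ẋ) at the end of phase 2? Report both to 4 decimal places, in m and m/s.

phase 1: p=-0.0477, T=0.272, ωT=1.059141, cosh=1.615323, sinh=1.268569; start (x,ẋ)=(-0.119800, 0.330100) → end (x,ẋ)=(-0.056624, 0.177067)
phase 2: p=0.0576, T=0.302, ωT=1.175958, cosh=1.774885, sinh=1.466361; start (x,ẋ)=(-0.056624, 0.177067) → end (x,ẋ)=(-0.078454, -0.337928)

x = -0.0785, ẋ = -0.3379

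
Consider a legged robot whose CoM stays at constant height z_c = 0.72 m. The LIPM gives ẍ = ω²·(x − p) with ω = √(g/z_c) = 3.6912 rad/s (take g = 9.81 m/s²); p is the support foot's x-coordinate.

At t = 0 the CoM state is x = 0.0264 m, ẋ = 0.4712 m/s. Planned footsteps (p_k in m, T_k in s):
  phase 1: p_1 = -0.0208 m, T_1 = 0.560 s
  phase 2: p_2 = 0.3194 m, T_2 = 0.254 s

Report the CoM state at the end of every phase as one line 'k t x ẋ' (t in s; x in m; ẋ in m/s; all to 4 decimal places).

phase 1: p=-0.0208, T=0.560, ωT=2.067072, cosh=4.014104, sinh=3.887549; start (x,ẋ)=(0.026400, 0.471200) → end (x,ẋ)=(0.664931, 2.568753)
phase 2: p=0.3194, T=0.254, ωT=0.937565, cosh=1.472668, sinh=1.081087; start (x,ẋ)=(0.664931, 2.568753) → end (x,ẋ)=(1.580594, 5.161762)

1 0.5600 0.6649 2.5688
2 0.8140 1.5806 5.1618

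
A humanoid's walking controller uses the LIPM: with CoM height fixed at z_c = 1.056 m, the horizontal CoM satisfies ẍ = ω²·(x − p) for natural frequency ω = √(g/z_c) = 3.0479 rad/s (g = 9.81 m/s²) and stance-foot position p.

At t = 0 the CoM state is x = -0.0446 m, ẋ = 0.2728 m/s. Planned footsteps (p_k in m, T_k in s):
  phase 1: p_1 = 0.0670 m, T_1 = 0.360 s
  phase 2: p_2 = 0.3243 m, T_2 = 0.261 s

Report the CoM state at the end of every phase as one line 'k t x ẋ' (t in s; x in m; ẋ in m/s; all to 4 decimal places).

1 0.3600 0.0003 0.0014
2 0.6210 -0.1073 -0.8691

phase 1: p=0.0670, T=0.360, ωT=1.097244, cosh=1.664844, sinh=1.331054; start (x,ẋ)=(-0.044600, 0.272800) → end (x,ẋ)=(0.000338, 0.001417)
phase 2: p=0.3243, T=0.261, ωT=0.795502, cosh=1.333454, sinh=0.882099; start (x,ẋ)=(0.000338, 0.001417) → end (x,ẋ)=(-0.107278, -0.869097)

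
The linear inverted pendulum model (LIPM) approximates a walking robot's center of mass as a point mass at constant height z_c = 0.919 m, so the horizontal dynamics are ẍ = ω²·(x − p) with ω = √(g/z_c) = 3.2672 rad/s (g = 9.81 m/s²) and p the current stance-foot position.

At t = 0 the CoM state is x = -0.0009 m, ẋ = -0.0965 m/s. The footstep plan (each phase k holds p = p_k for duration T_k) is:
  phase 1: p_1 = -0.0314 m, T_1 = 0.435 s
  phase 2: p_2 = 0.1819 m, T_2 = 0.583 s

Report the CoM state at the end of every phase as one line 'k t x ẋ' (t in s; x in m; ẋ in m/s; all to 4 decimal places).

phase 1: p=-0.0314, T=0.435, ωT=1.421232, cosh=2.191818, sinh=1.950402; start (x,ẋ)=(-0.000900, -0.096500) → end (x,ẋ)=(-0.022157, -0.017154)
phase 2: p=0.1819, T=0.583, ωT=1.904778, cosh=3.433385, sinh=3.284529; start (x,ẋ)=(-0.022157, -0.017154) → end (x,ẋ)=(-0.535949, -2.248670)

1 0.4350 -0.0222 -0.0172
2 1.0180 -0.5359 -2.2487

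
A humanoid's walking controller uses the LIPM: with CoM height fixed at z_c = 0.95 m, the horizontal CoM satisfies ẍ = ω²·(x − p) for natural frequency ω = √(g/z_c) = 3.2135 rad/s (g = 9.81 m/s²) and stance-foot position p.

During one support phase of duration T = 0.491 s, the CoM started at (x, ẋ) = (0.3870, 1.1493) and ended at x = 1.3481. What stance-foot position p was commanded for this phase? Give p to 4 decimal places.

p = 0.3007

ωT = 3.2135·0.491 = 1.577828; cosh(ωT) = 2.525424, sinh(ωT) = 2.319001
x(T) = p + (x₀−p)·cosh(ωT) + (ẋ₀/ω)·sinh(ωT) ⇒ p·(1 − cosh) = x(T) − x₀·cosh − (ẋ₀/ω)·sinh
numerator   = 1.3481 − (0.3870)·2.525424 − (1.1493/3.2135)·2.319001 = -0.458624
denominator = 1 − 2.525424 = -1.525424
p = -0.458624 / -1.525424 = 0.3007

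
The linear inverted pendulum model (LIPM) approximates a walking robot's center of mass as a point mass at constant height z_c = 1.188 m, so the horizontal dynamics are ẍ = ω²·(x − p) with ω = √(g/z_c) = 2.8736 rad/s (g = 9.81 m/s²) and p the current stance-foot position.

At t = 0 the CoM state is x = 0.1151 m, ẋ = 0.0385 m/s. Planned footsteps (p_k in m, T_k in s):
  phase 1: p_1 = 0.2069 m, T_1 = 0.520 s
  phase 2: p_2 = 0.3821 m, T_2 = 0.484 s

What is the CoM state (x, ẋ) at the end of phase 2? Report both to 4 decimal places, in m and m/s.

x = -0.6965, ẋ = -2.9574

phase 1: p=0.2069, T=0.520, ωT=1.494272, cosh=2.340252, sinh=2.115840; start (x,ẋ)=(0.115100, 0.038500) → end (x,ẋ)=(0.020413, -0.468051)
phase 2: p=0.3821, T=0.484, ωT=1.390822, cosh=2.133512, sinh=1.884641; start (x,ẋ)=(0.020413, -0.468051) → end (x,ẋ)=(-0.696534, -2.957386)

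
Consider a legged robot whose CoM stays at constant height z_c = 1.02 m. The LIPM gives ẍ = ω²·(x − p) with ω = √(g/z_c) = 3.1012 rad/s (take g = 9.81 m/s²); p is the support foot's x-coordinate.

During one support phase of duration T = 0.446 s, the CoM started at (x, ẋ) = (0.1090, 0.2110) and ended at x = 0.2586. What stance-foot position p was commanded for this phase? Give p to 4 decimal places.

p = 0.0889

ωT = 3.1012·0.446 = 1.383135; cosh(ωT) = 2.119087, sinh(ωT) = 1.868296
x(T) = p + (x₀−p)·cosh(ωT) + (ẋ₀/ω)·sinh(ωT) ⇒ p·(1 − cosh) = x(T) − x₀·cosh − (ẋ₀/ω)·sinh
numerator   = 0.2586 − (0.1090)·2.119087 − (0.2110/3.1012)·1.868296 = -0.099496
denominator = 1 − 2.119087 = -1.119087
p = -0.099496 / -1.119087 = 0.0889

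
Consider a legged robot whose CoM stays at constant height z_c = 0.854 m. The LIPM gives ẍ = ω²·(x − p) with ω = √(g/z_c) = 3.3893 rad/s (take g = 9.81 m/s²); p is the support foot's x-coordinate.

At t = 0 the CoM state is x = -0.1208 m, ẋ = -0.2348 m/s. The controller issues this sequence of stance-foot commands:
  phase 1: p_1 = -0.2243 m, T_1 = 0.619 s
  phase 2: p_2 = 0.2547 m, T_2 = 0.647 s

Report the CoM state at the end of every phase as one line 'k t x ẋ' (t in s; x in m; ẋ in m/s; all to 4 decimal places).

1 0.6190 -0.0742 0.4367
2 1.2660 -0.6674 -2.9520

phase 1: p=-0.2243, T=0.619, ωT=2.097977, cosh=4.136184, sinh=4.013480; start (x,ẋ)=(-0.120800, -0.234800) → end (x,ẋ)=(-0.074246, 0.436723)
phase 2: p=0.2547, T=0.647, ωT=2.192877, cosh=4.536276, sinh=4.424681; start (x,ẋ)=(-0.074246, 0.436723) → end (x,ẋ)=(-0.667355, -2.951969)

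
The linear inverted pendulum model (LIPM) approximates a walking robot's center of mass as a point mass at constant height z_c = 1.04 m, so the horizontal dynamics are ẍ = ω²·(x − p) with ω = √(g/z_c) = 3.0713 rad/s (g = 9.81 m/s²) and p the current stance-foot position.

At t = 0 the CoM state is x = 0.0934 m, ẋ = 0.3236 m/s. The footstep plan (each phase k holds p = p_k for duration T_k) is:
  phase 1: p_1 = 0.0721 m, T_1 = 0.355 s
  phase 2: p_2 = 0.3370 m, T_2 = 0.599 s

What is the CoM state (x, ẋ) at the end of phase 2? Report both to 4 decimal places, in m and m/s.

phase 1: p=0.0721, T=0.355, ωT=1.090311, cosh=1.655656, sinh=1.319544; start (x,ẋ)=(0.093400, 0.323600) → end (x,ẋ)=(0.246396, 0.622093)
phase 2: p=0.3370, T=0.599, ωT=1.839709, cosh=3.226784, sinh=3.067920; start (x,ẋ)=(0.246396, 0.622093) → end (x,ẋ)=(0.666049, 1.153644)

x = 0.6660, ẋ = 1.1536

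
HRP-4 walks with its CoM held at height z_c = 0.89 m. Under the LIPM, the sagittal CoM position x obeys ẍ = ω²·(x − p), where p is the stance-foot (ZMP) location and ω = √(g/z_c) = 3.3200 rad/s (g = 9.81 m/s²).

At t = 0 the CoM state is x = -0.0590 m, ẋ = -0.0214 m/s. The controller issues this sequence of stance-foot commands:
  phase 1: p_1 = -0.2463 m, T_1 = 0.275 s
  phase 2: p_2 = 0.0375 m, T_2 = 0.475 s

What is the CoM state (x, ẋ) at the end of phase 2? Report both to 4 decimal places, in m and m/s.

phase 1: p=-0.2463, T=0.275, ωT=0.913000, cosh=1.446553, sinh=1.045234; start (x,ẋ)=(-0.059000, -0.021400) → end (x,ẋ)=(0.017902, 0.619008)
phase 2: p=0.0375, T=0.475, ωT=1.577000, cosh=2.523503, sinh=2.316909; start (x,ẋ)=(0.017902, 0.619008) → end (x,ẋ)=(0.420028, 1.411318)

x = 0.4200, ẋ = 1.4113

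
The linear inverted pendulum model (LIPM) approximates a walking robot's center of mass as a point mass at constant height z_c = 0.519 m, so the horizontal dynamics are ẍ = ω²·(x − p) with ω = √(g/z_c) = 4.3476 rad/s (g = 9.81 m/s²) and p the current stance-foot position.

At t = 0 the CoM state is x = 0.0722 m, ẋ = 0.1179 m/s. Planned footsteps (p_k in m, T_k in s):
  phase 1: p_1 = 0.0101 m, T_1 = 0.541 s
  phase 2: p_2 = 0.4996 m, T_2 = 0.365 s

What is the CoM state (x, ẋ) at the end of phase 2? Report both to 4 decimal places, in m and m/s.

x = 1.5447, ẋ = 4.9761

phase 1: p=0.0101, T=0.541, ωT=2.352052, cosh=5.301139, sinh=5.205965; start (x,ẋ)=(0.072200, 0.117900) → end (x,ẋ)=(0.480478, 2.030542)
phase 2: p=0.4996, T=0.365, ωT=1.586874, cosh=2.546504, sinh=2.341940; start (x,ẋ)=(0.480478, 2.030542) → end (x,ẋ)=(1.544707, 4.976088)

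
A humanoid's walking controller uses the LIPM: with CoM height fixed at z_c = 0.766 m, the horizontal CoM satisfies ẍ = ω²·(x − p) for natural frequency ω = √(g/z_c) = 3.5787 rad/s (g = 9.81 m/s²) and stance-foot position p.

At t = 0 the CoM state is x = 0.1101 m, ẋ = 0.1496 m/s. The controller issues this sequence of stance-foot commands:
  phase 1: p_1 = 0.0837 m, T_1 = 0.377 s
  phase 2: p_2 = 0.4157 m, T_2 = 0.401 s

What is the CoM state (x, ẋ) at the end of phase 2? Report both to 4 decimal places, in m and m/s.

x = 0.2305, ẋ = -0.3764

phase 1: p=0.0837, T=0.377, ωT=1.349170, cosh=2.056840, sinh=1.797385; start (x,ẋ)=(0.110100, 0.149600) → end (x,ẋ)=(0.213136, 0.477516)
phase 2: p=0.4157, T=0.401, ωT=1.435059, cosh=2.218996, sinh=1.980895; start (x,ẋ)=(0.213136, 0.477516) → end (x,ẋ)=(0.230529, -0.376373)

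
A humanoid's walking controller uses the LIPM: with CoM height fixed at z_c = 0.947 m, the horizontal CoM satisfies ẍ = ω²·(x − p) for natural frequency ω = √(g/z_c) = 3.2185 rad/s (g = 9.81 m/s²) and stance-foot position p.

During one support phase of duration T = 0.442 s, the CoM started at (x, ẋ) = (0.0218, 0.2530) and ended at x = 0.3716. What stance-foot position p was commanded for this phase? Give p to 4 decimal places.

ωT = 3.2185·0.442 = 1.422577; cosh(ωT) = 2.194444, sinh(ωT) = 1.953352
x(T) = p + (x₀−p)·cosh(ωT) + (ẋ₀/ω)·sinh(ωT) ⇒ p·(1 − cosh) = x(T) − x₀·cosh − (ẋ₀/ω)·sinh
numerator   = 0.3716 − (0.0218)·2.194444 − (0.2530/3.2185)·1.953352 = 0.170212
denominator = 1 − 2.194444 = -1.194444
p = 0.170212 / -1.194444 = -0.1425

p = -0.1425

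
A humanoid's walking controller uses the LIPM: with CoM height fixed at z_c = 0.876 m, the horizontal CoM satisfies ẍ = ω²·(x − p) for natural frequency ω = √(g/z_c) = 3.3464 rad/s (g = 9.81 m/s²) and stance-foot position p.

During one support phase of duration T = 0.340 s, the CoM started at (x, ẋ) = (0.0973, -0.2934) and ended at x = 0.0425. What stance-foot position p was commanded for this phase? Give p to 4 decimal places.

ωT = 3.3464·0.340 = 1.137776; cosh(ωT) = 1.720177, sinh(ωT) = 1.399646
x(T) = p + (x₀−p)·cosh(ωT) + (ẋ₀/ω)·sinh(ωT) ⇒ p·(1 − cosh) = x(T) − x₀·cosh − (ẋ₀/ω)·sinh
numerator   = 0.0425 − (0.0973)·1.720177 − (-0.2934/3.3464)·1.399646 = -0.002157
denominator = 1 − 1.720177 = -0.720177
p = -0.002157 / -0.720177 = 0.0030

p = 0.0030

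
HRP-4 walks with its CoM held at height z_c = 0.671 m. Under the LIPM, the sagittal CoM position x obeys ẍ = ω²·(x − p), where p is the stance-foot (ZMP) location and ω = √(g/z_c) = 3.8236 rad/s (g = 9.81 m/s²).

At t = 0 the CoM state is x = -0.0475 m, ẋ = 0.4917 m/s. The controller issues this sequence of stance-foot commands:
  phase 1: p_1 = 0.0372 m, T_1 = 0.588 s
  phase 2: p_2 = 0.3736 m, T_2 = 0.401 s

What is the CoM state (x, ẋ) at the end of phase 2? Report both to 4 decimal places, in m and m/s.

x = 0.5187, ẋ = 0.8510

phase 1: p=0.0372, T=0.588, ωT=2.248277, cosh=4.788491, sinh=4.682910; start (x,ẋ)=(-0.047500, 0.491700) → end (x,ẋ)=(0.233819, 0.837899)
phase 2: p=0.3736, T=0.401, ωT=1.533264, cosh=2.424552, sinh=2.208722; start (x,ẋ)=(0.233819, 0.837899) → end (x,ẋ)=(0.518709, 0.851039)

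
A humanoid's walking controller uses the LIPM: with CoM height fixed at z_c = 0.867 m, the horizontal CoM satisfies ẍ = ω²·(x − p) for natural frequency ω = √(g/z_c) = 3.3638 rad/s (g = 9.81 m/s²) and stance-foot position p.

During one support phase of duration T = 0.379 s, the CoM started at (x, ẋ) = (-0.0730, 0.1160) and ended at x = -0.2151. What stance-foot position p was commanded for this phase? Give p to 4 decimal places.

p = 0.1412

ωT = 3.3638·0.379 = 1.274880; cosh(ωT) = 1.928869, sinh(ωT) = 1.649404
x(T) = p + (x₀−p)·cosh(ωT) + (ẋ₀/ω)·sinh(ωT) ⇒ p·(1 − cosh) = x(T) − x₀·cosh − (ẋ₀/ω)·sinh
numerator   = -0.2151 − (-0.0730)·1.928869 − (0.1160/3.3638)·1.649404 = -0.131172
denominator = 1 − 1.928869 = -0.928869
p = -0.131172 / -0.928869 = 0.1412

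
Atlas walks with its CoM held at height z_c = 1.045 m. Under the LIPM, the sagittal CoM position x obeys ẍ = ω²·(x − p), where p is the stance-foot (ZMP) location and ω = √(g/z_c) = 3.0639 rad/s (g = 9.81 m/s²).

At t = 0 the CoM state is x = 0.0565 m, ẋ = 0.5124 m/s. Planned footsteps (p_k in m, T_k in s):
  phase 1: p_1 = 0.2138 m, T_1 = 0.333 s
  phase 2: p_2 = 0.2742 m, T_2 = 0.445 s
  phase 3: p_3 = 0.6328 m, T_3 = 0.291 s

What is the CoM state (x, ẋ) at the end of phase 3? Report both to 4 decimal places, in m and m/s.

x = -0.0439, ẋ = -1.5658

phase 1: p=0.2138, T=0.333, ωT=1.020279, cosh=1.567231, sinh=1.206737; start (x,ẋ)=(0.056500, 0.512400) → end (x,ẋ)=(0.169087, 0.221461)
phase 2: p=0.2742, T=0.445, ωT=1.363436, cosh=2.082691, sinh=1.826911; start (x,ẋ)=(0.169087, 0.221461) → end (x,ẋ)=(0.187331, -0.127135)
phase 3: p=0.6328, T=0.291, ωT=0.891595, cosh=1.424509, sinh=1.014508; start (x,ẋ)=(0.187331, -0.127135) → end (x,ẋ)=(-0.043870, -1.565777)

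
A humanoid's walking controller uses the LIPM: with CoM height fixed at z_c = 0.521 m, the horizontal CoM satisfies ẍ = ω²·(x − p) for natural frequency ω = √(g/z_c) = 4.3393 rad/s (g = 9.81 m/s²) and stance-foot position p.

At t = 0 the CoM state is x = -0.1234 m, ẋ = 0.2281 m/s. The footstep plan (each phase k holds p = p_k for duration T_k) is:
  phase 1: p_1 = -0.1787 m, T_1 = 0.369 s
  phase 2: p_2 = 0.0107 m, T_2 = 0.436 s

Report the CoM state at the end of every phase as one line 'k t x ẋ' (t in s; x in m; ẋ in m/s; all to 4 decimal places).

phase 1: p=-0.1787, T=0.369, ωT=1.601202, cosh=2.580321, sinh=2.378667; start (x,ẋ)=(-0.123400, 0.228100) → end (x,ẋ)=(0.089029, 1.159364)
phase 2: p=0.0107, T=0.436, ωT=1.891935, cosh=3.391484, sinh=3.240704; start (x,ẋ)=(0.089029, 1.159364) → end (x,ẋ)=(1.142195, 5.033457)

1 0.3690 0.0890 1.1594
2 0.8050 1.1422 5.0335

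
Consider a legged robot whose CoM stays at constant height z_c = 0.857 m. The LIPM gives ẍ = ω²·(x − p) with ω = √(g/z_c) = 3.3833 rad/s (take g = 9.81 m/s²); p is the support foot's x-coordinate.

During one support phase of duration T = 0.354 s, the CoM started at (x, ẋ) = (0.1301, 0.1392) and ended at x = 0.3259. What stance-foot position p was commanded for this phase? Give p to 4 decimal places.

p = -0.0357

ωT = 3.3833·0.354 = 1.197688; cosh(ωT) = 1.807171, sinh(ωT) = 1.505280
x(T) = p + (x₀−p)·cosh(ωT) + (ẋ₀/ω)·sinh(ωT) ⇒ p·(1 − cosh) = x(T) − x₀·cosh − (ẋ₀/ω)·sinh
numerator   = 0.3259 − (0.1301)·1.807171 − (0.1392/3.3833)·1.505280 = 0.028855
denominator = 1 − 1.807171 = -0.807171
p = 0.028855 / -0.807171 = -0.0357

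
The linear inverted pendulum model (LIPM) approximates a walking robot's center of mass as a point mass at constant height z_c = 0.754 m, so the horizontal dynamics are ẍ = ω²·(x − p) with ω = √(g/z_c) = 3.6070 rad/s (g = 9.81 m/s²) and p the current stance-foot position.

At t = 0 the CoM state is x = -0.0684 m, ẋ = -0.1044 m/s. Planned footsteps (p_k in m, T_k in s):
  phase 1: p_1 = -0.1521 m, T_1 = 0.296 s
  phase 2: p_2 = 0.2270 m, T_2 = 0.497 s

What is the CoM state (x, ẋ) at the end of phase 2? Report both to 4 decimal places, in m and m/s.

phase 1: p=-0.1521, T=0.296, ωT=1.067672, cosh=1.626204, sinh=1.282396; start (x,ẋ)=(-0.068400, -0.104400) → end (x,ẋ)=(-0.053104, 0.217387)
phase 2: p=0.2270, T=0.497, ωT=1.792679, cosh=3.086017, sinh=2.919503; start (x,ẋ)=(-0.053104, 0.217387) → end (x,ẋ)=(-0.461453, -2.278816)

x = -0.4615, ẋ = -2.2788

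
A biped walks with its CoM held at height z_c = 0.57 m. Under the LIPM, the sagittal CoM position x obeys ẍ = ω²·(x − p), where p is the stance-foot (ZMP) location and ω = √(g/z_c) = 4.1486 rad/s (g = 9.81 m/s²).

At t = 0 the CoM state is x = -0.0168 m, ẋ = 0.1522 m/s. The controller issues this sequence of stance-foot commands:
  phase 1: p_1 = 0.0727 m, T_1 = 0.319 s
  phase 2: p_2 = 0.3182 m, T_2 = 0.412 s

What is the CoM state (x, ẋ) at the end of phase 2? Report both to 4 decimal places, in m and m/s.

phase 1: p=0.0727, T=0.319, ωT=1.323403, cosh=2.011206, sinh=1.744978; start (x,ẋ)=(-0.016800, 0.152200) → end (x,ẋ)=(-0.043285, -0.341804)
phase 2: p=0.3182, T=0.412, ωT=1.709223, cosh=2.852837, sinh=2.671831; start (x,ẋ)=(-0.043285, -0.341804) → end (x,ẋ)=(-0.933190, -4.981938)

x = -0.9332, ẋ = -4.9819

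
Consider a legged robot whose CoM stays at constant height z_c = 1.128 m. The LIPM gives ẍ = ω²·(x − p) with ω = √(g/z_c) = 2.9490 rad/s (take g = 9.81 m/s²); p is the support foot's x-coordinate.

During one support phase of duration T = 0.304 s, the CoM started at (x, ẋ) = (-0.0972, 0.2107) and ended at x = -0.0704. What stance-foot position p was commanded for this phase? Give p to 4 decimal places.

ωT = 2.9490·0.304 = 0.896496; cosh(ωT) = 1.429498, sinh(ωT) = 1.021501
x(T) = p + (x₀−p)·cosh(ωT) + (ẋ₀/ω)·sinh(ωT) ⇒ p·(1 − cosh) = x(T) − x₀·cosh − (ẋ₀/ω)·sinh
numerator   = -0.0704 − (-0.0972)·1.429498 − (0.2107/2.9490)·1.021501 = -0.004437
denominator = 1 − 1.429498 = -0.429498
p = -0.004437 / -0.429498 = 0.0103

p = 0.0103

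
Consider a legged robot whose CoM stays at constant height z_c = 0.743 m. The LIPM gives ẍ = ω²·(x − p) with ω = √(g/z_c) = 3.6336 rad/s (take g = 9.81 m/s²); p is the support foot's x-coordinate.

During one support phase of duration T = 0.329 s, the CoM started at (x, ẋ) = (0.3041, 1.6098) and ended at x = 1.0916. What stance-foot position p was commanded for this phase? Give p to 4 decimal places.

ωT = 3.6336·0.329 = 1.195454; cosh(ωT) = 1.803813, sinh(ωT) = 1.501246
x(T) = p + (x₀−p)·cosh(ωT) + (ẋ₀/ω)·sinh(ωT) ⇒ p·(1 − cosh) = x(T) − x₀·cosh − (ẋ₀/ω)·sinh
numerator   = 1.0916 − (0.3041)·1.803813 − (1.6098/3.6336)·1.501246 = -0.122039
denominator = 1 − 1.803813 = -0.803813
p = -0.122039 / -0.803813 = 0.1518

p = 0.1518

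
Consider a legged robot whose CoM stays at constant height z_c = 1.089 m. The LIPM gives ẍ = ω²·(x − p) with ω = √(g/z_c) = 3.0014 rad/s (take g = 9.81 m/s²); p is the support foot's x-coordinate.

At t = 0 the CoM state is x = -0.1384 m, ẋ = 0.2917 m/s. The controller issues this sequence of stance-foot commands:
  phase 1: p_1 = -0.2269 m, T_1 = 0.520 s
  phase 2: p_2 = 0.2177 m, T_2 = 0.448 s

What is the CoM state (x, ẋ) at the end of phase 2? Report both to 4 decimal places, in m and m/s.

x = 1.0030, ẋ = 2.7063

phase 1: p=-0.2269, T=0.520, ωT=1.560728, cosh=2.486135, sinh=2.276152; start (x,ẋ)=(-0.138400, 0.291700) → end (x,ẋ)=(0.214338, 1.329806)
phase 2: p=0.2177, T=0.448, ωT=1.344627, cosh=2.048696, sinh=1.788060; start (x,ẋ)=(0.214338, 1.329806) → end (x,ẋ)=(1.003032, 2.706323)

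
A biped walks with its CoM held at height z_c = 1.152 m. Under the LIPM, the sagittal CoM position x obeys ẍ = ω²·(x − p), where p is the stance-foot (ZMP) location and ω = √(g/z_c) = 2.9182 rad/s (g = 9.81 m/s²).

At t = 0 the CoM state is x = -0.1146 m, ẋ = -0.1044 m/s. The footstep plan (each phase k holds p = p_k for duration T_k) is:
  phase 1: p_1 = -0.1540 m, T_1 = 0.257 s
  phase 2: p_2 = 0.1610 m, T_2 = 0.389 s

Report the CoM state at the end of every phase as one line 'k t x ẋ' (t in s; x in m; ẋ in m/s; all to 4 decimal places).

phase 1: p=-0.1540, T=0.257, ωT=0.749977, cosh=1.294665, sinh=0.822287; start (x,ẋ)=(-0.114600, -0.104400) → end (x,ẋ)=(-0.132408, -0.040619)
phase 2: p=0.1610, T=0.389, ωT=1.135180, cosh=1.716549, sinh=1.395184; start (x,ẋ)=(-0.132408, -0.040619) → end (x,ẋ)=(-0.362069, -1.264313)

1 0.2570 -0.1324 -0.0406
2 0.6460 -0.3621 -1.2643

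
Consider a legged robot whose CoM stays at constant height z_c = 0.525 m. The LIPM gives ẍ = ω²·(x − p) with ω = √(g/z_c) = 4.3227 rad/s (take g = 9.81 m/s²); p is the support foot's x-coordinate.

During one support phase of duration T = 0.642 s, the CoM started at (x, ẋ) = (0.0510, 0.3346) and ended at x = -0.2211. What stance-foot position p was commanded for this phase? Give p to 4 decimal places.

ωT = 4.3227·0.642 = 2.775173; cosh(ωT) = 8.051874, sinh(ωT) = 7.989535
x(T) = p + (x₀−p)·cosh(ωT) + (ẋ₀/ω)·sinh(ωT) ⇒ p·(1 − cosh) = x(T) − x₀·cosh − (ẋ₀/ω)·sinh
numerator   = -0.2211 − (0.0510)·8.051874 − (0.3346/4.3227)·7.989535 = -1.250178
denominator = 1 − 8.051874 = -7.051874
p = -1.250178 / -7.051874 = 0.1773

p = 0.1773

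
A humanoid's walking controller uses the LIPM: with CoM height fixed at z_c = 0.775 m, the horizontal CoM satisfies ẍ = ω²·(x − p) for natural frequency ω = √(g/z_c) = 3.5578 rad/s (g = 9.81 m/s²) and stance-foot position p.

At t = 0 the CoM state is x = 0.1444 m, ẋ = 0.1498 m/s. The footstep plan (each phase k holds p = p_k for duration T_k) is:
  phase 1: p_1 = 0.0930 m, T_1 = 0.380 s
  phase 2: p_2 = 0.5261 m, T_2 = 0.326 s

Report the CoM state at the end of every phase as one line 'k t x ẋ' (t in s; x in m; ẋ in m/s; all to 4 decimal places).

phase 1: p=0.0930, T=0.380, ωT=1.351964, cosh=2.061870, sinh=1.803139; start (x,ẋ)=(0.144400, 0.149800) → end (x,ẋ)=(0.274901, 0.638610)
phase 2: p=0.5261, T=0.326, ωT=1.159843, cosh=1.751484, sinh=1.437948; start (x,ẋ)=(0.274901, 0.638610) → end (x,ẋ)=(0.344234, -0.166604)

1 0.3800 0.2749 0.6386
2 0.7060 0.3442 -0.1666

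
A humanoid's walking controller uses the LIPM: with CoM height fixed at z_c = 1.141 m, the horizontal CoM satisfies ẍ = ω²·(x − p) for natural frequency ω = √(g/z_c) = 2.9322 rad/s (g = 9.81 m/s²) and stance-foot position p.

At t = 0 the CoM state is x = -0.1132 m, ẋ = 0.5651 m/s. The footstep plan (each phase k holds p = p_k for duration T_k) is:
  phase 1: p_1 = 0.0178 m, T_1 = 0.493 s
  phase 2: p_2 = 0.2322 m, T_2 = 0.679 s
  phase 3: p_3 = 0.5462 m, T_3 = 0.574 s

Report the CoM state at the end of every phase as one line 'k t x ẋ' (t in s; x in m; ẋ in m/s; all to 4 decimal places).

phase 1: p=0.0178, T=0.493, ωT=1.445575, cosh=2.239950, sinh=2.004340; start (x,ẋ)=(-0.113200, 0.565100) → end (x,ẋ)=(0.110647, 0.495893)
phase 2: p=0.2322, T=0.679, ωT=1.990964, cosh=3.729576, sinh=3.593012; start (x,ẋ)=(0.110647, 0.495893) → end (x,ẋ)=(0.386509, 0.568858)
phase 3: p=0.5462, T=0.574, ωT=1.683083, cosh=2.783961, sinh=2.598161; start (x,ẋ)=(0.386509, 0.568858) → end (x,ẋ)=(0.605679, 0.367099)

1 0.4930 0.1106 0.4959
2 1.1720 0.3865 0.5689
3 1.7460 0.6057 0.3671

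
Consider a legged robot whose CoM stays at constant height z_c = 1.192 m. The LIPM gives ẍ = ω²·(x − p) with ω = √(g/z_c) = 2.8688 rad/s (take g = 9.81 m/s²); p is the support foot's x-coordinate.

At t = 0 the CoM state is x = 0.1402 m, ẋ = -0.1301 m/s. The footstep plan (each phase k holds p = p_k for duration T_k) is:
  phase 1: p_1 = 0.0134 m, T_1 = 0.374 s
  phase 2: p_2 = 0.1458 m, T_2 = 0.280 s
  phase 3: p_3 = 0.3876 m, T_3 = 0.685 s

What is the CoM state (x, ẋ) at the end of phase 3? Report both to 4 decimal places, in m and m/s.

x = 0.3481, ẋ = -0.0028

phase 1: p=0.0134, T=0.374, ωT=1.072931, cosh=1.632971, sinh=1.290967; start (x,ẋ)=(0.140200, -0.130100) → end (x,ẋ)=(0.161915, 0.257157)
phase 2: p=0.1458, T=0.280, ωT=0.803264, cosh=1.340341, sinh=0.892476; start (x,ẋ)=(0.161915, 0.257157) → end (x,ẋ)=(0.247401, 0.385939)
phase 3: p=0.3876, T=0.685, ωT=1.965128, cosh=3.637982, sinh=3.497844; start (x,ẋ)=(0.247401, 0.385939) → end (x,ẋ)=(0.348124, -0.002800)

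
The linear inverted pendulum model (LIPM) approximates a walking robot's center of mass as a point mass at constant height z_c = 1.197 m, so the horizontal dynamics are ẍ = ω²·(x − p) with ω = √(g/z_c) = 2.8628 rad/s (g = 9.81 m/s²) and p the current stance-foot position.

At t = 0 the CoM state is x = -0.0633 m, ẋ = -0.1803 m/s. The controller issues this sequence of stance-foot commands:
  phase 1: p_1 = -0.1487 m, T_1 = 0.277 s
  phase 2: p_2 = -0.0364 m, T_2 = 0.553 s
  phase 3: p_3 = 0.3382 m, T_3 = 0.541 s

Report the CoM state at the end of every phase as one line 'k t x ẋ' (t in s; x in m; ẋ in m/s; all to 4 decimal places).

1 0.2770 -0.0904 -0.0252
2 0.8300 -0.1938 -0.4242
3 1.3710 -1.3030 -4.4650

phase 1: p=-0.1487, T=0.277, ωT=0.792996, cosh=1.331247, sinh=0.878760; start (x,ẋ)=(-0.063300, -0.180300) → end (x,ẋ)=(-0.090356, -0.025182)
phase 2: p=-0.0364, T=0.553, ωT=1.583128, cosh=2.537750, sinh=2.332418; start (x,ẋ)=(-0.090356, -0.025182) → end (x,ẋ)=(-0.193844, -0.424183)
phase 3: p=0.3382, T=0.541, ωT=1.548775, cosh=2.459105, sinh=2.246597; start (x,ẋ)=(-0.193844, -0.424183) → end (x,ẋ)=(-1.303031, -4.464979)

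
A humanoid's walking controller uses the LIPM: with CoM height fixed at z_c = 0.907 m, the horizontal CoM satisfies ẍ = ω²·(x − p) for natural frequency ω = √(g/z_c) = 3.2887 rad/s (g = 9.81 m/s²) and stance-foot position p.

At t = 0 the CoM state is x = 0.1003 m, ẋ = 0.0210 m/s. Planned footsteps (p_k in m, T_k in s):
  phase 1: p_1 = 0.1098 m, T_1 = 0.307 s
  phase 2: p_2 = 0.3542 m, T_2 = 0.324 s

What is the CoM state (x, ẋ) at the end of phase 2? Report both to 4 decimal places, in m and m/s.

phase 1: p=0.1098, T=0.307, ωT=1.009631, cosh=1.554471, sinh=1.190117; start (x,ẋ)=(0.100300, 0.021000) → end (x,ẋ)=(0.102632, -0.004539)
phase 2: p=0.3542, T=0.324, ωT=1.065539, cosh=1.623472, sinh=1.278930; start (x,ẋ)=(0.102632, -0.004539) → end (x,ẋ)=(-0.055979, -1.065467)

x = -0.0560, ẋ = -1.0655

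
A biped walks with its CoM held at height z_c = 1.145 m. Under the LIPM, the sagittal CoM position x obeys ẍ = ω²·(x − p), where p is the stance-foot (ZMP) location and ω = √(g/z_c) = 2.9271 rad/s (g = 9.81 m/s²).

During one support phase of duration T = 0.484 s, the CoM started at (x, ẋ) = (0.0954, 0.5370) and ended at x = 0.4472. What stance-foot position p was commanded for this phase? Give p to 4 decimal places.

p = 0.0990

ωT = 2.9271·0.484 = 1.416716; cosh(ωT) = 2.183034, sinh(ωT) = 1.940525
x(T) = p + (x₀−p)·cosh(ωT) + (ẋ₀/ω)·sinh(ωT) ⇒ p·(1 − cosh) = x(T) − x₀·cosh − (ẋ₀/ω)·sinh
numerator   = 0.4472 − (0.0954)·2.183034 − (0.5370/2.9271)·1.940525 = -0.117066
denominator = 1 − 2.183034 = -1.183034
p = -0.117066 / -1.183034 = 0.0990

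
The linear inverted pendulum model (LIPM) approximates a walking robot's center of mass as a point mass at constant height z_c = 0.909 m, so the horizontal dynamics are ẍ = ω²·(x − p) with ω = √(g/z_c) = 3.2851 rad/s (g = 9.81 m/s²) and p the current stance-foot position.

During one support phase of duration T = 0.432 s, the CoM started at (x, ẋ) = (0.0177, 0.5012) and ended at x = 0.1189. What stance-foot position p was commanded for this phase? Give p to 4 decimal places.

p = 0.1824

ωT = 3.2851·0.432 = 1.419163; cosh(ωT) = 2.187788, sinh(ωT) = 1.945872
x(T) = p + (x₀−p)·cosh(ωT) + (ẋ₀/ω)·sinh(ωT) ⇒ p·(1 − cosh) = x(T) − x₀·cosh − (ẋ₀/ω)·sinh
numerator   = 0.1189 − (0.0177)·2.187788 − (0.5012/3.2851)·1.945872 = -0.216701
denominator = 1 − 2.187788 = -1.187788
p = -0.216701 / -1.187788 = 0.1824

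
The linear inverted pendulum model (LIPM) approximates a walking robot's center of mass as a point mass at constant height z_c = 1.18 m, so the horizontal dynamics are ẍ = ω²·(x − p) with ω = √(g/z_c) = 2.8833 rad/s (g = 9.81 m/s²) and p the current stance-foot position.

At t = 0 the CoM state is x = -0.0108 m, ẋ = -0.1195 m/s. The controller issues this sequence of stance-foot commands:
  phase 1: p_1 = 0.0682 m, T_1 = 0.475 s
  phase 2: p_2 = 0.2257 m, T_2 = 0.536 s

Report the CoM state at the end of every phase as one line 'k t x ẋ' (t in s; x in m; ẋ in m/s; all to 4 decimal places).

1 0.4750 -0.1735 -0.6693
2 1.0110 -1.2725 -4.2171

phase 1: p=0.0682, T=0.475, ωT=1.369568, cosh=2.093933, sinh=1.839716; start (x,ẋ)=(-0.010800, -0.119500) → end (x,ẋ)=(-0.173469, -0.669277)
phase 2: p=0.2257, T=0.536, ωT=1.545449, cosh=2.451646, sinh=2.238430; start (x,ẋ)=(-0.173469, -0.669277) → end (x,ẋ)=(-1.272509, -4.217091)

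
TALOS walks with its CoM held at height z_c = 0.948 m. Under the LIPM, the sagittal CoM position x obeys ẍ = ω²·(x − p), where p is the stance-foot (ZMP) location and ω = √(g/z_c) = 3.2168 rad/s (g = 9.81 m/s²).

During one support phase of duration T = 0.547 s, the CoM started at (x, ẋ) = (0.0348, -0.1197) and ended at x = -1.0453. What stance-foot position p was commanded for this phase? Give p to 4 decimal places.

ωT = 3.2168·0.547 = 1.759590; cosh(ωT) = 2.991084, sinh(ωT) = 2.818968
x(T) = p + (x₀−p)·cosh(ωT) + (ẋ₀/ω)·sinh(ωT) ⇒ p·(1 − cosh) = x(T) − x₀·cosh − (ẋ₀/ω)·sinh
numerator   = -1.0453 − (0.0348)·2.991084 − (-0.1197/3.2168)·2.818968 = -1.044493
denominator = 1 − 2.991084 = -1.991084
p = -1.044493 / -1.991084 = 0.5246

p = 0.5246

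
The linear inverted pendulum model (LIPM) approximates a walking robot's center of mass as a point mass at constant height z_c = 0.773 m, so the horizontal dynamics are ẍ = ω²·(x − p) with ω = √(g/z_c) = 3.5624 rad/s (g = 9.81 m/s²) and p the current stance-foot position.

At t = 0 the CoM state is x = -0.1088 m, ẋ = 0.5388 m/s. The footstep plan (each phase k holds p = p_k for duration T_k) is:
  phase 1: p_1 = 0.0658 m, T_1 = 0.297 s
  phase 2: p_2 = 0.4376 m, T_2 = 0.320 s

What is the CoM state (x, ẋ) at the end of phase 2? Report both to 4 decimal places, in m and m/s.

x = -0.3264, ẋ = -2.1691

phase 1: p=0.0658, T=0.297, ωT=1.058033, cosh=1.613918, sinh=1.266780; start (x,ẋ)=(-0.108800, 0.538800) → end (x,ẋ)=(-0.024394, 0.081648)
phase 2: p=0.4376, T=0.320, ωT=1.139968, cosh=1.723249, sinh=1.403420; start (x,ẋ)=(-0.024394, 0.081648) → end (x,ẋ)=(-0.326365, -2.169059)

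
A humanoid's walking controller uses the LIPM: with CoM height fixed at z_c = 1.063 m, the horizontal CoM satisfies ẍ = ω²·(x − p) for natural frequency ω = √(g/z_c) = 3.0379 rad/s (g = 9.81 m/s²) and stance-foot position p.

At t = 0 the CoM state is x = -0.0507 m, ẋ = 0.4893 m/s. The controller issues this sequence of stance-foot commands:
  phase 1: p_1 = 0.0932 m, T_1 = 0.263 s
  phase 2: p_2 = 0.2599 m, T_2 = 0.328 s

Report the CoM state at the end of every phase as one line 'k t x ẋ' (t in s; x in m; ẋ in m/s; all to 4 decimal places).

phase 1: p=0.0932, T=0.263, ωT=0.798968, cosh=1.336519, sinh=0.886726; start (x,ẋ)=(-0.050700, 0.489300) → end (x,ẋ)=(0.043696, 0.266323)
phase 2: p=0.2599, T=0.328, ωT=0.996431, cosh=1.538896, sinh=1.169702; start (x,ẋ)=(0.043696, 0.266323) → end (x,ẋ)=(0.029728, -0.358425)

1 0.2630 0.0437 0.2663
2 0.5910 0.0297 -0.3584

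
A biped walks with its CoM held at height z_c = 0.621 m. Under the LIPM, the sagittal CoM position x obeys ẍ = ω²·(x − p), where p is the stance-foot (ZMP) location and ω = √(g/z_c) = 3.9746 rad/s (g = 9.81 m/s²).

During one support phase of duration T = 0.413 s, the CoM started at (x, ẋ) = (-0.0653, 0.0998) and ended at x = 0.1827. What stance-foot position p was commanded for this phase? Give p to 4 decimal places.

ωT = 3.9746·0.413 = 1.641510; cosh(ωT) = 2.678323, sinh(ωT) = 2.484636
x(T) = p + (x₀−p)·cosh(ωT) + (ẋ₀/ω)·sinh(ωT) ⇒ p·(1 − cosh) = x(T) − x₀·cosh − (ẋ₀/ω)·sinh
numerator   = 0.1827 − (-0.0653)·2.678323 − (0.0998/3.9746)·2.484636 = 0.295207
denominator = 1 − 2.678323 = -1.678323
p = 0.295207 / -1.678323 = -0.1759

p = -0.1759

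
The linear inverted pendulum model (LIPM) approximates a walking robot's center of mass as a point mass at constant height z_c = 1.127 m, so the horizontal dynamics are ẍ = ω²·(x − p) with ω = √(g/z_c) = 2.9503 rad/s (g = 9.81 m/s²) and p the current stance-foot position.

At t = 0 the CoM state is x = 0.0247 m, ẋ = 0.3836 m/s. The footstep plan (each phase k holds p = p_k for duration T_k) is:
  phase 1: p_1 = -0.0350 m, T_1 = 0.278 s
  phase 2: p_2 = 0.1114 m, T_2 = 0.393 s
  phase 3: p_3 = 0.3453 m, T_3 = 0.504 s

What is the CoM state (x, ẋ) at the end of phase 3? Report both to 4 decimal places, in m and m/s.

phase 1: p=-0.0350, T=0.278, ωT=0.820183, cosh=1.355634, sinh=0.915283; start (x,ẋ)=(0.024700, 0.383600) → end (x,ẋ)=(0.164937, 0.681232)
phase 2: p=0.1114, T=0.393, ωT=1.159468, cosh=1.750945, sinh=1.437292; start (x,ẋ)=(0.164937, 0.681232) → end (x,ẋ)=(0.537015, 1.419821)
phase 3: p=0.3453, T=0.504, ωT=1.486951, cosh=2.324825, sinh=2.098764; start (x,ẋ)=(0.537015, 1.419821) → end (x,ẋ)=(1.801026, 4.487930)

x = 1.8010, ẋ = 4.4879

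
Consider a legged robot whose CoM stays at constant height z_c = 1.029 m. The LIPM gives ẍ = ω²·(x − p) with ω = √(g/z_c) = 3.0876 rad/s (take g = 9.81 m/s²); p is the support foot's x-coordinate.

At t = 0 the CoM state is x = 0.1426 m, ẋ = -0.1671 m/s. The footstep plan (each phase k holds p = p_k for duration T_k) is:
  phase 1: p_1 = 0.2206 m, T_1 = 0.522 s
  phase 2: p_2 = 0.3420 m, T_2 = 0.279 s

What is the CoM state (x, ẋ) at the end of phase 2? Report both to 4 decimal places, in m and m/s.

phase 1: p=0.2206, T=0.522, ωT=1.611727, cosh=2.605501, sinh=2.405958; start (x,ẋ)=(0.142600, -0.167100) → end (x,ẋ)=(-0.112839, -1.014813)
phase 2: p=0.3420, T=0.279, ωT=0.861440, cosh=1.394560, sinh=0.972007; start (x,ẋ)=(-0.112839, -1.014813) → end (x,ẋ)=(-0.611773, -2.780266)

x = -0.6118, ẋ = -2.7803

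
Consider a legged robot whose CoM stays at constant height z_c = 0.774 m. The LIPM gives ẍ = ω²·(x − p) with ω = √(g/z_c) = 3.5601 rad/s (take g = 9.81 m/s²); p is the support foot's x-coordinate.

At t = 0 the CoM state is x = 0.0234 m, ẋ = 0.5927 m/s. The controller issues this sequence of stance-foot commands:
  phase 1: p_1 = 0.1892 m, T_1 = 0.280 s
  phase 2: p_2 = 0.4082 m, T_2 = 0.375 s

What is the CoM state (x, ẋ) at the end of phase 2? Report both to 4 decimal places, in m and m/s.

phase 1: p=0.1892, T=0.280, ωT=0.996828, cosh=1.539361, sinh=1.170312; start (x,ẋ)=(0.023400, 0.592700) → end (x,ẋ)=(0.128812, 0.221585)
phase 2: p=0.4082, T=0.375, ωT=1.335037, cosh=2.031643, sinh=1.768495; start (x,ẋ)=(0.128812, 0.221585) → end (x,ẋ)=(-0.049343, -1.308848)

x = -0.0493, ẋ = -1.3088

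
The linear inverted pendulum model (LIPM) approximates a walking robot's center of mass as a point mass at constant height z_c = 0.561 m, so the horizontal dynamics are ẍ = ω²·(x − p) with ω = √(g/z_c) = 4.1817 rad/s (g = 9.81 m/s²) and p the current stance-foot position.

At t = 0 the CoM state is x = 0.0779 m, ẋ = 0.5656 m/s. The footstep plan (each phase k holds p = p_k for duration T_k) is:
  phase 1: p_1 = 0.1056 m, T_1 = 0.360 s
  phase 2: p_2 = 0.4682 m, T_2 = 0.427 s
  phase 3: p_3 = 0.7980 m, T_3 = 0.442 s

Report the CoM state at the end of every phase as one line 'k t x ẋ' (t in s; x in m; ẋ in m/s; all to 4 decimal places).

1 0.3600 0.3298 1.0889
2 0.7870 0.7987 1.6615
3 1.2290 2.0302 5.4139

phase 1: p=0.1056, T=0.360, ωT=1.505412, cosh=2.363968, sinh=2.142042; start (x,ẋ)=(0.077900, 0.565600) → end (x,ẋ)=(0.329842, 1.088941)
phase 2: p=0.4682, T=0.427, ωT=1.785586, cosh=3.065386, sinh=2.897687; start (x,ẋ)=(0.329842, 1.088941) → end (x,ẋ)=(0.798656, 1.661506)
phase 3: p=0.7980, T=0.442, ωT=1.848311, cosh=3.253296, sinh=3.095793; start (x,ẋ)=(0.798656, 1.661506) → end (x,ẋ)=(2.030177, 5.413856)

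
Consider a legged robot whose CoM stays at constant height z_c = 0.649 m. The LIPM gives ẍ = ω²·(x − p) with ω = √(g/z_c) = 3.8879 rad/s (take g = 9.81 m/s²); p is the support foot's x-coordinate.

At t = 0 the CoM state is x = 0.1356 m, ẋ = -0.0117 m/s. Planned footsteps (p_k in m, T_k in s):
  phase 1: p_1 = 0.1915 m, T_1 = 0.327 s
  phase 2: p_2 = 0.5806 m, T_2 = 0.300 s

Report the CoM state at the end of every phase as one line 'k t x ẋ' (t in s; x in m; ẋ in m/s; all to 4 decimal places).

1 0.3270 0.0791 -0.3795
2 0.6270 -0.4440 -3.4945

phase 1: p=0.1915, T=0.327, ωT=1.271343, cosh=1.923047, sinh=1.642592; start (x,ẋ)=(0.135600, -0.011700) → end (x,ẋ)=(0.079059, -0.379490)
phase 2: p=0.5806, T=0.300, ωT=1.166370, cosh=1.760907, sinh=1.449411; start (x,ẋ)=(0.079059, -0.379490) → end (x,ẋ)=(-0.444042, -3.494516)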